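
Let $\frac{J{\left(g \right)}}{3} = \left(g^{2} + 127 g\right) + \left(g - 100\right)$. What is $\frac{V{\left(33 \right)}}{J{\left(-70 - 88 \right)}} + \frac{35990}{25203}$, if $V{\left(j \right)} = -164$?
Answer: $\frac{41403959}{29235480} \approx 1.4162$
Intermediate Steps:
$J{\left(g \right)} = -300 + 3 g^{2} + 384 g$ ($J{\left(g \right)} = 3 \left(\left(g^{2} + 127 g\right) + \left(g - 100\right)\right) = 3 \left(\left(g^{2} + 127 g\right) + \left(-100 + g\right)\right) = 3 \left(-100 + g^{2} + 128 g\right) = -300 + 3 g^{2} + 384 g$)
$\frac{V{\left(33 \right)}}{J{\left(-70 - 88 \right)}} + \frac{35990}{25203} = - \frac{164}{-300 + 3 \left(-70 - 88\right)^{2} + 384 \left(-70 - 88\right)} + \frac{35990}{25203} = - \frac{164}{-300 + 3 \left(-158\right)^{2} + 384 \left(-158\right)} + 35990 \cdot \frac{1}{25203} = - \frac{164}{-300 + 3 \cdot 24964 - 60672} + \frac{35990}{25203} = - \frac{164}{-300 + 74892 - 60672} + \frac{35990}{25203} = - \frac{164}{13920} + \frac{35990}{25203} = \left(-164\right) \frac{1}{13920} + \frac{35990}{25203} = - \frac{41}{3480} + \frac{35990}{25203} = \frac{41403959}{29235480}$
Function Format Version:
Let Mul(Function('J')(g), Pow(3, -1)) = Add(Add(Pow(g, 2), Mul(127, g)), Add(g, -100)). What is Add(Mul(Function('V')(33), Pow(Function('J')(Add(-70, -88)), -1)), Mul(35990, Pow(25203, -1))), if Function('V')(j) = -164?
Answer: Rational(41403959, 29235480) ≈ 1.4162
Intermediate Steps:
Function('J')(g) = Add(-300, Mul(3, Pow(g, 2)), Mul(384, g)) (Function('J')(g) = Mul(3, Add(Add(Pow(g, 2), Mul(127, g)), Add(g, -100))) = Mul(3, Add(Add(Pow(g, 2), Mul(127, g)), Add(-100, g))) = Mul(3, Add(-100, Pow(g, 2), Mul(128, g))) = Add(-300, Mul(3, Pow(g, 2)), Mul(384, g)))
Add(Mul(Function('V')(33), Pow(Function('J')(Add(-70, -88)), -1)), Mul(35990, Pow(25203, -1))) = Add(Mul(-164, Pow(Add(-300, Mul(3, Pow(Add(-70, -88), 2)), Mul(384, Add(-70, -88))), -1)), Mul(35990, Pow(25203, -1))) = Add(Mul(-164, Pow(Add(-300, Mul(3, Pow(-158, 2)), Mul(384, -158)), -1)), Mul(35990, Rational(1, 25203))) = Add(Mul(-164, Pow(Add(-300, Mul(3, 24964), -60672), -1)), Rational(35990, 25203)) = Add(Mul(-164, Pow(Add(-300, 74892, -60672), -1)), Rational(35990, 25203)) = Add(Mul(-164, Pow(13920, -1)), Rational(35990, 25203)) = Add(Mul(-164, Rational(1, 13920)), Rational(35990, 25203)) = Add(Rational(-41, 3480), Rational(35990, 25203)) = Rational(41403959, 29235480)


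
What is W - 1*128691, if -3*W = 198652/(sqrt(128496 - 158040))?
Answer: -128691 + 49663*I*sqrt(7386)/11079 ≈ -1.2869e+5 + 385.25*I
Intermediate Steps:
W = 49663*I*sqrt(7386)/11079 (W = -198652/(3*(sqrt(128496 - 158040))) = -198652/(3*(sqrt(-29544))) = -198652/(3*(2*I*sqrt(7386))) = -198652*(-I*sqrt(7386)/14772)/3 = -(-49663)*I*sqrt(7386)/11079 = 49663*I*sqrt(7386)/11079 ≈ 385.25*I)
W - 1*128691 = 49663*I*sqrt(7386)/11079 - 1*128691 = 49663*I*sqrt(7386)/11079 - 128691 = -128691 + 49663*I*sqrt(7386)/11079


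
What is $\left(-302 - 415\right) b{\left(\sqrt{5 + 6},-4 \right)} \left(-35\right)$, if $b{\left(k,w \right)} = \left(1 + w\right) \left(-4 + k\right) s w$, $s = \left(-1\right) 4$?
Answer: $4818240 - 1204560 \sqrt{11} \approx 8.2317 \cdot 10^{5}$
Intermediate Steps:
$s = -4$
$b{\left(k,w \right)} = - 4 w \left(1 + w\right) \left(-4 + k\right)$ ($b{\left(k,w \right)} = \left(1 + w\right) \left(-4 + k\right) \left(-4\right) w = - 4 \left(1 + w\right) \left(-4 + k\right) w = - 4 w \left(1 + w\right) \left(-4 + k\right)$)
$\left(-302 - 415\right) b{\left(\sqrt{5 + 6},-4 \right)} \left(-35\right) = \left(-302 - 415\right) 4 \left(-4\right) \left(4 - \sqrt{5 + 6} + 4 \left(-4\right) - \sqrt{5 + 6} \left(-4\right)\right) \left(-35\right) = - 717 \cdot 4 \left(-4\right) \left(4 - \sqrt{11} - 16 - \sqrt{11} \left(-4\right)\right) \left(-35\right) = - 717 \cdot 4 \left(-4\right) \left(4 - \sqrt{11} - 16 + 4 \sqrt{11}\right) \left(-35\right) = - 717 \cdot 4 \left(-4\right) \left(-12 + 3 \sqrt{11}\right) \left(-35\right) = - 717 \left(192 - 48 \sqrt{11}\right) \left(-35\right) = - 717 \left(-6720 + 1680 \sqrt{11}\right) = 4818240 - 1204560 \sqrt{11}$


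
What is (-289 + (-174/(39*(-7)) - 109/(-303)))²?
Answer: 63061132738816/760270329 ≈ 82946.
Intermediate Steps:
(-289 + (-174/(39*(-7)) - 109/(-303)))² = (-289 + (-174/(-273) - 109*(-1/303)))² = (-289 + (-174*(-1/273) + 109/303))² = (-289 + (58/91 + 109/303))² = (-289 + 27493/27573)² = (-7941104/27573)² = 63061132738816/760270329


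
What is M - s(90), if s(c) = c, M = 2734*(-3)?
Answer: -8292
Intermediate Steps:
M = -8202
M - s(90) = -8202 - 1*90 = -8202 - 90 = -8292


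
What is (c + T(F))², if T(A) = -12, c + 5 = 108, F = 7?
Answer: 8281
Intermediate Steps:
c = 103 (c = -5 + 108 = 103)
(c + T(F))² = (103 - 12)² = 91² = 8281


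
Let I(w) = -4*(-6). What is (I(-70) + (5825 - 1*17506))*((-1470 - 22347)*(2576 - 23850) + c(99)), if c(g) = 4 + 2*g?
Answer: -5906404430420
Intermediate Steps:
I(w) = 24
(I(-70) + (5825 - 1*17506))*((-1470 - 22347)*(2576 - 23850) + c(99)) = (24 + (5825 - 1*17506))*((-1470 - 22347)*(2576 - 23850) + (4 + 2*99)) = (24 + (5825 - 17506))*(-23817*(-21274) + (4 + 198)) = (24 - 11681)*(506682858 + 202) = -11657*506683060 = -5906404430420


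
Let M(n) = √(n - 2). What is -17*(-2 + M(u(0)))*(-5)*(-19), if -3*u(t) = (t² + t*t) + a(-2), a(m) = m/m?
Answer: 3230 - 1615*I*√21/3 ≈ 3230.0 - 2467.0*I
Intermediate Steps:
a(m) = 1
u(t) = -⅓ - 2*t²/3 (u(t) = -((t² + t*t) + 1)/3 = -((t² + t²) + 1)/3 = -(2*t² + 1)/3 = -(1 + 2*t²)/3 = -⅓ - 2*t²/3)
M(n) = √(-2 + n)
-17*(-2 + M(u(0)))*(-5)*(-19) = -17*(-2 + √(-2 + (-⅓ - ⅔*0²)))*(-5)*(-19) = -17*(-2 + √(-2 + (-⅓ - ⅔*0)))*(-5)*(-19) = -17*(-2 + √(-2 + (-⅓ + 0)))*(-5)*(-19) = -17*(-2 + √(-2 - ⅓))*(-5)*(-19) = -17*(-2 + √(-7/3))*(-5)*(-19) = -17*(-2 + I*√21/3)*(-5)*(-19) = -17*(10 - 5*I*√21/3)*(-19) = (-170 + 85*I*√21/3)*(-19) = 3230 - 1615*I*√21/3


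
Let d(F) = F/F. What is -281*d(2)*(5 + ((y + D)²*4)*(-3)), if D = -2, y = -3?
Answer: 82895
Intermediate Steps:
d(F) = 1
-281*d(2)*(5 + ((y + D)²*4)*(-3)) = -281*(5 + ((-3 - 2)²*4)*(-3)) = -281*(5 + ((-5)²*4)*(-3)) = -281*(5 + (25*4)*(-3)) = -281*(5 + 100*(-3)) = -281*(5 - 300) = -281*(-295) = 82895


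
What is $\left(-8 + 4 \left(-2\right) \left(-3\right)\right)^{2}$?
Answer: $256$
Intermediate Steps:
$\left(-8 + 4 \left(-2\right) \left(-3\right)\right)^{2} = \left(-8 - -24\right)^{2} = \left(-8 + 24\right)^{2} = 16^{2} = 256$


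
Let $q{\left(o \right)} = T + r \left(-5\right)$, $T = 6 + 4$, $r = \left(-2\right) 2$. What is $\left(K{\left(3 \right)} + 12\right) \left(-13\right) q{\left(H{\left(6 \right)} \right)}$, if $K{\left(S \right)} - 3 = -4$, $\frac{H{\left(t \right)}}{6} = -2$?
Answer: $-4290$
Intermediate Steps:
$H{\left(t \right)} = -12$ ($H{\left(t \right)} = 6 \left(-2\right) = -12$)
$r = -4$
$K{\left(S \right)} = -1$ ($K{\left(S \right)} = 3 - 4 = -1$)
$T = 10$
$q{\left(o \right)} = 30$ ($q{\left(o \right)} = 10 - -20 = 10 + 20 = 30$)
$\left(K{\left(3 \right)} + 12\right) \left(-13\right) q{\left(H{\left(6 \right)} \right)} = \left(-1 + 12\right) \left(-13\right) 30 = 11 \left(-13\right) 30 = \left(-143\right) 30 = -4290$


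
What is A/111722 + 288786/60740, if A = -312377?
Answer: 127788178/65249945 ≈ 1.9584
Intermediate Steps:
A/111722 + 288786/60740 = -312377/111722 + 288786/60740 = -312377*1/111722 + 288786*(1/60740) = -24029/8594 + 144393/30370 = 127788178/65249945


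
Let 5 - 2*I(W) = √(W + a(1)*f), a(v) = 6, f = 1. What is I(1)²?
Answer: (5 - √7)²/4 ≈ 1.3856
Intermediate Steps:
I(W) = 5/2 - √(6 + W)/2 (I(W) = 5/2 - √(W + 6*1)/2 = 5/2 - √(W + 6)/2 = 5/2 - √(6 + W)/2)
I(1)² = (5/2 - √(6 + 1)/2)² = (5/2 - √7/2)²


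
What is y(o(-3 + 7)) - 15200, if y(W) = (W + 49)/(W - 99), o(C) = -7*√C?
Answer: -1717635/113 ≈ -15200.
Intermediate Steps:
y(W) = (49 + W)/(-99 + W)
y(o(-3 + 7)) - 15200 = (49 - 7*√(-3 + 7))/(-99 - 7*√(-3 + 7)) - 15200 = (49 - 7*√4)/(-99 - 7*√4) - 15200 = (49 - 7*2)/(-99 - 7*2) - 15200 = (49 - 14)/(-99 - 14) - 15200 = 35/(-113) - 15200 = -1/113*35 - 15200 = -35/113 - 15200 = -1717635/113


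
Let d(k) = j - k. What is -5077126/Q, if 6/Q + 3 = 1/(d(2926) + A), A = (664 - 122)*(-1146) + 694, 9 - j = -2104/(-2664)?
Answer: 526948787064607/207577478 ≈ 2.5386e+6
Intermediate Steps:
j = 2734/333 (j = 9 - (-2104)/(-2664) = 9 - (-2104)*(-1)/2664 = 9 - 1*263/333 = 9 - 263/333 = 2734/333 ≈ 8.2102)
d(k) = 2734/333 - k
A = -620438 (A = 542*(-1146) + 694 = -621132 + 694 = -620438)
Q = -415154956/207577589 (Q = 6/(-3 + 1/((2734/333 - 1*2926) - 620438)) = 6/(-3 + 1/((2734/333 - 2926) - 620438)) = 6/(-3 + 1/(-971624/333 - 620438)) = 6/(-3 + 1/(-207577478/333)) = 6/(-3 - 333/207577478) = 6/(-622732767/207577478) = 6*(-207577478/622732767) = -415154956/207577589 ≈ -2.0000)
-5077126/Q = -5077126/(-415154956/207577589) = -5077126*(-207577589/415154956) = 526948787064607/207577478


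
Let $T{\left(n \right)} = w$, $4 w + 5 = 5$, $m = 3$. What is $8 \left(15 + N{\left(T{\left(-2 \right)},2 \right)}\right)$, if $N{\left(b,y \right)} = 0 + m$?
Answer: $144$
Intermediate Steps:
$w = 0$ ($w = - \frac{5}{4} + \frac{1}{4} \cdot 5 = - \frac{5}{4} + \frac{5}{4} = 0$)
$T{\left(n \right)} = 0$
$N{\left(b,y \right)} = 3$ ($N{\left(b,y \right)} = 0 + 3 = 3$)
$8 \left(15 + N{\left(T{\left(-2 \right)},2 \right)}\right) = 8 \left(15 + 3\right) = 8 \cdot 18 = 144$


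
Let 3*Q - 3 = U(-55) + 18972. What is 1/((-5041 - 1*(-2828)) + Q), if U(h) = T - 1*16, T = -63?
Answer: 3/12257 ≈ 0.00024476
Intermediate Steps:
U(h) = -79 (U(h) = -63 - 1*16 = -63 - 16 = -79)
Q = 18896/3 (Q = 1 + (-79 + 18972)/3 = 1 + (⅓)*18893 = 1 + 18893/3 = 18896/3 ≈ 6298.7)
1/((-5041 - 1*(-2828)) + Q) = 1/((-5041 - 1*(-2828)) + 18896/3) = 1/((-5041 + 2828) + 18896/3) = 1/(-2213 + 18896/3) = 1/(12257/3) = 3/12257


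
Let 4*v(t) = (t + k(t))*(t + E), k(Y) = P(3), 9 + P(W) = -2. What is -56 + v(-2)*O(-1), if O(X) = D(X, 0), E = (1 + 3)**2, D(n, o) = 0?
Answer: -56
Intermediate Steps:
P(W) = -11 (P(W) = -9 - 2 = -11)
k(Y) = -11
E = 16 (E = 4**2 = 16)
O(X) = 0
v(t) = (-11 + t)*(16 + t)/4 (v(t) = ((t - 11)*(t + 16))/4 = ((-11 + t)*(16 + t))/4 = (-11 + t)*(16 + t)/4)
-56 + v(-2)*O(-1) = -56 + (-44 + (1/4)*(-2)**2 + (5/4)*(-2))*0 = -56 + (-44 + (1/4)*4 - 5/2)*0 = -56 + (-44 + 1 - 5/2)*0 = -56 - 91/2*0 = -56 + 0 = -56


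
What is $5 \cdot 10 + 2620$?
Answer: $2670$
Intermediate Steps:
$5 \cdot 10 + 2620 = 50 + 2620 = 2670$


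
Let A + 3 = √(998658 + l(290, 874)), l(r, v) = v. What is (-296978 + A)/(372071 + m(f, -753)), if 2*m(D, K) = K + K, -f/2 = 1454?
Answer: -296981/371318 + √249883/185659 ≈ -0.79711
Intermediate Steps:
f = -2908 (f = -2*1454 = -2908)
m(D, K) = K (m(D, K) = (K + K)/2 = (2*K)/2 = K)
A = -3 + 2*√249883 (A = -3 + √(998658 + 874) = -3 + √999532 = -3 + 2*√249883 ≈ 996.77)
(-296978 + A)/(372071 + m(f, -753)) = (-296978 + (-3 + 2*√249883))/(372071 - 753) = (-296981 + 2*√249883)/371318 = (-296981 + 2*√249883)*(1/371318) = -296981/371318 + √249883/185659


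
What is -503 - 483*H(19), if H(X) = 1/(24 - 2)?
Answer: -11549/22 ≈ -524.95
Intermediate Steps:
H(X) = 1/22
-503 - 483*H(19) = -503 - 483*1/22 = -503 - 483/22 = -11549/22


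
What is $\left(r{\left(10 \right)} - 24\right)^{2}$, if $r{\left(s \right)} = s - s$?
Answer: $576$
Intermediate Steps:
$r{\left(s \right)} = 0$
$\left(r{\left(10 \right)} - 24\right)^{2} = \left(0 - 24\right)^{2} = \left(-24\right)^{2} = 576$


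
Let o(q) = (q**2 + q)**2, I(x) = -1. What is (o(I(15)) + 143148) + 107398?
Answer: 250546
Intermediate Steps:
o(q) = (q + q**2)**2
(o(I(15)) + 143148) + 107398 = ((-1)**2*(1 - 1)**2 + 143148) + 107398 = (1*0**2 + 143148) + 107398 = (1*0 + 143148) + 107398 = (0 + 143148) + 107398 = 143148 + 107398 = 250546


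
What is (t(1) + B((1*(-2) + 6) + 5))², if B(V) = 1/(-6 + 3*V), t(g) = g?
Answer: 484/441 ≈ 1.0975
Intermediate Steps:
(t(1) + B((1*(-2) + 6) + 5))² = (1 + 1/(3*(-2 + ((1*(-2) + 6) + 5))))² = (1 + 1/(3*(-2 + ((-2 + 6) + 5))))² = (1 + 1/(3*(-2 + (4 + 5))))² = (1 + 1/(3*(-2 + 9)))² = (1 + (⅓)/7)² = (1 + (⅓)*(⅐))² = (1 + 1/21)² = (22/21)² = 484/441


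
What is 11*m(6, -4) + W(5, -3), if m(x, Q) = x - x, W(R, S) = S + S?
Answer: -6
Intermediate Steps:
W(R, S) = 2*S
m(x, Q) = 0
11*m(6, -4) + W(5, -3) = 11*0 + 2*(-3) = 0 - 6 = -6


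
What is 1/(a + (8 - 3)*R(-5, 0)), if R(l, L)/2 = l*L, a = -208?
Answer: -1/208 ≈ -0.0048077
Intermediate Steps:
R(l, L) = 2*L*l (R(l, L) = 2*(l*L) = 2*(L*l) = 2*L*l)
1/(a + (8 - 3)*R(-5, 0)) = 1/(-208 + (8 - 3)*(2*0*(-5))) = 1/(-208 + 5*0) = 1/(-208 + 0) = 1/(-208) = -1/208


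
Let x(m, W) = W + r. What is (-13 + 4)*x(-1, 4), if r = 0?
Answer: -36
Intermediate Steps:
x(m, W) = W (x(m, W) = W + 0 = W)
(-13 + 4)*x(-1, 4) = (-13 + 4)*4 = -9*4 = -36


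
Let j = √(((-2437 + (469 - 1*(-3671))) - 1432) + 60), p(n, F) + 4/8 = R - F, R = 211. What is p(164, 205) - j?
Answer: 11/2 - √331 ≈ -12.693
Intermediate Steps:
p(n, F) = 421/2 - F (p(n, F) = -½ + (211 - F) = 421/2 - F)
j = √331 (j = √(((-2437 + (469 + 3671)) - 1432) + 60) = √(((-2437 + 4140) - 1432) + 60) = √((1703 - 1432) + 60) = √(271 + 60) = √331 ≈ 18.193)
p(164, 205) - j = (421/2 - 1*205) - √331 = (421/2 - 205) - √331 = 11/2 - √331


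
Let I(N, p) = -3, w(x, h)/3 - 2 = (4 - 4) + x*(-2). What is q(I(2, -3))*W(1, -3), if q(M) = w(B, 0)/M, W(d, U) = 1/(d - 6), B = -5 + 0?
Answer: 12/5 ≈ 2.4000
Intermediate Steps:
B = -5
W(d, U) = 1/(-6 + d)
w(x, h) = 6 - 6*x (w(x, h) = 6 + 3*((4 - 4) + x*(-2)) = 6 + 3*(0 - 2*x) = 6 + 3*(-2*x) = 6 - 6*x)
q(M) = 36/M (q(M) = (6 - 6*(-5))/M = (6 + 30)/M = 36/M)
q(I(2, -3))*W(1, -3) = (36/(-3))/(-6 + 1) = (36*(-⅓))/(-5) = -12*(-⅕) = 12/5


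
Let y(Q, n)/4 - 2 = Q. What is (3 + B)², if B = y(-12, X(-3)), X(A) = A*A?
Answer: 1369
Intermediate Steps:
X(A) = A²
y(Q, n) = 8 + 4*Q
B = -40 (B = 8 + 4*(-12) = 8 - 48 = -40)
(3 + B)² = (3 - 40)² = (-37)² = 1369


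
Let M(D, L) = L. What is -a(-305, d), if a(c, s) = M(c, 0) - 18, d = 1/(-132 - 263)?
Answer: 18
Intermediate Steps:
d = -1/395 (d = 1/(-395) = -1/395 ≈ -0.0025316)
a(c, s) = -18 (a(c, s) = 0 - 18 = -18)
-a(-305, d) = -1*(-18) = 18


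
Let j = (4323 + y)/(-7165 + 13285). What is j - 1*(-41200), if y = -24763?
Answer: 6303089/153 ≈ 41197.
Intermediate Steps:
j = -511/153 (j = (4323 - 24763)/(-7165 + 13285) = -20440/6120 = -20440*1/6120 = -511/153 ≈ -3.3399)
j - 1*(-41200) = -511/153 - 1*(-41200) = -511/153 + 41200 = 6303089/153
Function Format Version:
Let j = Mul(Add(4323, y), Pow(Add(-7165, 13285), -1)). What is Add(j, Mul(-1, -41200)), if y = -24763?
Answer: Rational(6303089, 153) ≈ 41197.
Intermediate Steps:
j = Rational(-511, 153) (j = Mul(Add(4323, -24763), Pow(Add(-7165, 13285), -1)) = Mul(-20440, Pow(6120, -1)) = Mul(-20440, Rational(1, 6120)) = Rational(-511, 153) ≈ -3.3399)
Add(j, Mul(-1, -41200)) = Add(Rational(-511, 153), Mul(-1, -41200)) = Add(Rational(-511, 153), 41200) = Rational(6303089, 153)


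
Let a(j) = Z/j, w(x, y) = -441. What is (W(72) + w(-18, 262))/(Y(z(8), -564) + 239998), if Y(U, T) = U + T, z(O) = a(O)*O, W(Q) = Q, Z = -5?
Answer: -369/239429 ≈ -0.0015412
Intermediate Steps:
a(j) = -5/j
z(O) = -5 (z(O) = (-5/O)*O = -5)
Y(U, T) = T + U
(W(72) + w(-18, 262))/(Y(z(8), -564) + 239998) = (72 - 441)/((-564 - 5) + 239998) = -369/(-569 + 239998) = -369/239429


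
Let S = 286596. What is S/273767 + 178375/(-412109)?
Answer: 69275602339/112821844603 ≈ 0.61403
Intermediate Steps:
S/273767 + 178375/(-412109) = 286596/273767 + 178375/(-412109) = 286596*(1/273767) + 178375*(-1/412109) = 286596/273767 - 178375/412109 = 69275602339/112821844603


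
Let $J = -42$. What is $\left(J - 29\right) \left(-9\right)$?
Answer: $639$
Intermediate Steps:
$\left(J - 29\right) \left(-9\right) = \left(-42 - 29\right) \left(-9\right) = \left(-71\right) \left(-9\right) = 639$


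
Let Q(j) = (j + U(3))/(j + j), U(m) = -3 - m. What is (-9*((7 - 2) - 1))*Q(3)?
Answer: 18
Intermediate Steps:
Q(j) = (-6 + j)/(2*j) (Q(j) = (j + (-3 - 1*3))/(j + j) = (j + (-3 - 3))/((2*j)) = (j - 6)*(1/(2*j)) = (-6 + j)*(1/(2*j)) = (-6 + j)/(2*j))
(-9*((7 - 2) - 1))*Q(3) = (-9*((7 - 2) - 1))*((1/2)*(-6 + 3)/3) = (-9*(5 - 1))*((1/2)*(1/3)*(-3)) = -9*4*(-1/2) = -36*(-1/2) = 18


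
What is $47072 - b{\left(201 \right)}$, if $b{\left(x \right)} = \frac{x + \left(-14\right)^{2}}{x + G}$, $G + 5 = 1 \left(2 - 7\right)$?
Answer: $\frac{8990355}{191} \approx 47070.0$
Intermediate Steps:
$G = -10$ ($G = -5 + 1 \left(2 - 7\right) = -5 + 1 \left(-5\right) = -5 - 5 = -10$)
$b{\left(x \right)} = \frac{196 + x}{-10 + x}$ ($b{\left(x \right)} = \frac{x + \left(-14\right)^{2}}{x - 10} = \frac{x + 196}{-10 + x} = \frac{196 + x}{-10 + x}$)
$47072 - b{\left(201 \right)} = 47072 - \frac{196 + 201}{-10 + 201} = 47072 - \frac{1}{191} \cdot 397 = 47072 - \frac{397}{191} = \frac{8990355}{191}$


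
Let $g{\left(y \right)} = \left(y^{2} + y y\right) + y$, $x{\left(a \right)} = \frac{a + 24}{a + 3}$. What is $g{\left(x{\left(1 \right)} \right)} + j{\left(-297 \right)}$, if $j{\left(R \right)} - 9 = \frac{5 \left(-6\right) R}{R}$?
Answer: $\frac{507}{8} \approx 63.375$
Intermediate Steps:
$x{\left(a \right)} = \frac{24 + a}{3 + a}$
$g{\left(y \right)} = y + 2 y^{2}$ ($g{\left(y \right)} = \left(y^{2} + y^{2}\right) + y = 2 y^{2} + y = y + 2 y^{2}$)
$j{\left(R \right)} = -21$ ($j{\left(R \right)} = 9 + \frac{5 \left(-6\right) R}{R} = 9 + \frac{\left(-30\right) R}{R} = 9 - 30 = -21$)
$g{\left(x{\left(1 \right)} \right)} + j{\left(-297 \right)} = \frac{24 + 1}{3 + 1} \left(1 + 2 \frac{24 + 1}{3 + 1}\right) - 21 = \frac{1}{4} \cdot 25 \left(1 + 2 \cdot \frac{1}{4} \cdot 25\right) - 21 = \frac{25 \left(1 + 2 \cdot \frac{25}{4}\right)}{4} - 21 = \frac{25 \left(1 + \frac{25}{2}\right)}{4} - 21 = \frac{25}{4} \cdot \frac{27}{2} - 21 = \frac{675}{8} - 21 = \frac{507}{8}$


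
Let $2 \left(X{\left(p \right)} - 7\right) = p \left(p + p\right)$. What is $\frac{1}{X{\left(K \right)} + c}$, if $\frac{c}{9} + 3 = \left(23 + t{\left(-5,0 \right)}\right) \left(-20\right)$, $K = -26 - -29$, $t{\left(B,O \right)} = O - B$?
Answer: $- \frac{1}{5051} \approx -0.00019798$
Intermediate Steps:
$K = 3$ ($K = -26 + 29 = 3$)
$X{\left(p \right)} = 7 + p^{2}$ ($X{\left(p \right)} = 7 + \frac{p \left(p + p\right)}{2} = 7 + \frac{p 2 p}{2} = 7 + \frac{2 p^{2}}{2} = 7 + p^{2}$)
$c = -5067$ ($c = -27 + 9 \left(23 + \left(0 - -5\right)\right) \left(-20\right) = -27 + 9 \left(23 + \left(0 + 5\right)\right) \left(-20\right) = -27 + 9 \left(23 + 5\right) \left(-20\right) = -27 + 9 \cdot 28 \left(-20\right) = -27 + 9 \left(-560\right) = -27 - 5040 = -5067$)
$\frac{1}{X{\left(K \right)} + c} = \frac{1}{\left(7 + 3^{2}\right) - 5067} = \frac{1}{\left(7 + 9\right) - 5067} = \frac{1}{16 - 5067} = \frac{1}{-5051} = - \frac{1}{5051}$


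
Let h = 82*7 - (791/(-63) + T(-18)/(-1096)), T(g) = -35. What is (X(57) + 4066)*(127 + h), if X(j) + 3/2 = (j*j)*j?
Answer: 2664063137455/19728 ≈ 1.3504e+8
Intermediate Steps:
X(j) = -3/2 + j**3 (X(j) = -3/2 + (j*j)*j = -3/2 + j**2*j = -3/2 + j**3)
h = 5785469/9864 (h = 82*7 - (791/(-63) - 35/(-1096)) = 574 - (791*(-1/63) - 35*(-1/1096)) = 574 - (-113/9 + 35/1096) = 574 - 1*(-123533/9864) = 574 + 123533/9864 = 5785469/9864 ≈ 586.52)
(X(57) + 4066)*(127 + h) = ((-3/2 + 57**3) + 4066)*(127 + 5785469/9864) = ((-3/2 + 185193) + 4066)*(7038197/9864) = (370383/2 + 4066)*(7038197/9864) = (378515/2)*(7038197/9864) = 2664063137455/19728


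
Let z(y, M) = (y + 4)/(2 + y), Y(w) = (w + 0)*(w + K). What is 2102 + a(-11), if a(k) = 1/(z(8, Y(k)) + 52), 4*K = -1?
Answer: 559137/266 ≈ 2102.0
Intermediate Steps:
K = -¼ (K = (¼)*(-1) = -¼ ≈ -0.25000)
Y(w) = w*(-¼ + w) (Y(w) = (w + 0)*(w - ¼) = w*(-¼ + w))
z(y, M) = (4 + y)/(2 + y)
a(k) = 5/266 (a(k) = 1/((4 + 8)/(2 + 8) + 52) = 1/(12/10 + 52) = 1/((⅒)*12 + 52) = 1/(6/5 + 52) = 1/(266/5) = 5/266)
2102 + a(-11) = 2102 + 5/266 = 559137/266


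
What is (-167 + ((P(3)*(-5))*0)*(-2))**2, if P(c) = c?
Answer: 27889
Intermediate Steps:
(-167 + ((P(3)*(-5))*0)*(-2))**2 = (-167 + ((3*(-5))*0)*(-2))**2 = (-167 - 15*0*(-2))**2 = (-167 + 0*(-2))**2 = (-167 + 0)**2 = (-167)**2 = 27889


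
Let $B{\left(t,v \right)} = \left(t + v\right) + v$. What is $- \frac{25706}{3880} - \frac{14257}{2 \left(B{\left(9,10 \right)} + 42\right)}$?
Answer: $- \frac{14741853}{137740} \approx -107.03$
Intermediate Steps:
$B{\left(t,v \right)} = t + 2 v$
$- \frac{25706}{3880} - \frac{14257}{2 \left(B{\left(9,10 \right)} + 42\right)} = - \frac{25706}{3880} - \frac{14257}{2 \left(\left(9 + 2 \cdot 10\right) + 42\right)} = \left(-25706\right) \frac{1}{3880} - \frac{14257}{2 \left(\left(9 + 20\right) + 42\right)} = - \frac{12853}{1940} - \frac{14257}{2 \left(29 + 42\right)} = - \frac{12853}{1940} - \frac{14257}{2 \cdot 71} = - \frac{12853}{1940} - \frac{14257}{142} = - \frac{14741853}{137740}$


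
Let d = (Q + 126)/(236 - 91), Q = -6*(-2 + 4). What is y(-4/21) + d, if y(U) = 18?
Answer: 2724/145 ≈ 18.786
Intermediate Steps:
Q = -12 (Q = -6*2 = -12)
d = 114/145 (d = (-12 + 126)/(236 - 91) = 114/145 ≈ 0.78621)
y(-4/21) + d = 18 + 114/145 = 2724/145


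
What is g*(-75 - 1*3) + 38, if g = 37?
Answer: -2848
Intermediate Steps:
g*(-75 - 1*3) + 38 = 37*(-75 - 1*3) + 38 = 37*(-75 - 3) + 38 = 37*(-78) + 38 = -2886 + 38 = -2848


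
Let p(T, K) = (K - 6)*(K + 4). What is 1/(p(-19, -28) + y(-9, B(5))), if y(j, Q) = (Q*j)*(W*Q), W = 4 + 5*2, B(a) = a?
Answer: -1/2334 ≈ -0.00042845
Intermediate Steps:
p(T, K) = (-6 + K)*(4 + K)
W = 14 (W = 4 + 10 = 14)
y(j, Q) = 14*j*Q² (y(j, Q) = (Q*j)*(14*Q) = 14*j*Q²)
1/(p(-19, -28) + y(-9, B(5))) = 1/((-24 + (-28)² - 2*(-28)) + 14*(-9)*5²) = 1/((-24 + 784 + 56) + 14*(-9)*25) = 1/(816 - 3150) = 1/(-2334) = -1/2334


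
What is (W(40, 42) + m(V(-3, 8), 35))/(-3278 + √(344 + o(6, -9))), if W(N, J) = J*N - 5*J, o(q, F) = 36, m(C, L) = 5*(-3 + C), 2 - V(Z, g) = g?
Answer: -2335575/5372452 - 1425*√95/5372452 ≈ -0.43732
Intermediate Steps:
V(Z, g) = 2 - g
m(C, L) = -15 + 5*C
W(N, J) = -5*J + J*N
(W(40, 42) + m(V(-3, 8), 35))/(-3278 + √(344 + o(6, -9))) = (42*(-5 + 40) + (-15 + 5*(2 - 1*8)))/(-3278 + √(344 + 36)) = (42*35 + (-15 + 5*(2 - 8)))/(-3278 + √380) = (1470 + (-15 + 5*(-6)))/(-3278 + 2*√95) = (1470 + (-15 - 30))/(-3278 + 2*√95) = (1470 - 45)/(-3278 + 2*√95) = 1425/(-3278 + 2*√95)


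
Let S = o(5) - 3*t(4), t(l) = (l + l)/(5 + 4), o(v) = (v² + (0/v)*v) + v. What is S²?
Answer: 6724/9 ≈ 747.11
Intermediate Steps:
o(v) = v + v² (o(v) = (v² + 0*v) + v = (v² + 0) + v = v² + v = v + v²)
t(l) = 2*l/9 (t(l) = (2*l)/9 = (2*l)*(⅑) = 2*l/9)
S = 82/3 (S = 5*(1 + 5) - 2*4/3 = 5*6 - 3*8/9 = 30 - 8/3 = 82/3 ≈ 27.333)
S² = (82/3)² = 6724/9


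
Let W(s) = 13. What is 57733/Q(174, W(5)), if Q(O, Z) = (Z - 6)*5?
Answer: 57733/35 ≈ 1649.5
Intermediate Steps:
Q(O, Z) = -30 + 5*Z (Q(O, Z) = (-6 + Z)*5 = -30 + 5*Z)
57733/Q(174, W(5)) = 57733/(-30 + 5*13) = 57733/(-30 + 65) = 57733/35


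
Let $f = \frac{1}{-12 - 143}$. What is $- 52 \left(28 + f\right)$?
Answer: $- \frac{225628}{155} \approx -1455.7$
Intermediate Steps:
$f = - \frac{1}{155}$ ($f = \frac{1}{-155} = - \frac{1}{155} \approx -0.0064516$)
$- 52 \left(28 + f\right) = - 52 \left(28 - \frac{1}{155}\right) = \left(-52\right) \frac{4339}{155} = - \frac{225628}{155}$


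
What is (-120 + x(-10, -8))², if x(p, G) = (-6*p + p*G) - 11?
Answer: 81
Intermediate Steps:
x(p, G) = -11 - 6*p + G*p (x(p, G) = (-6*p + G*p) - 11 = -11 - 6*p + G*p)
(-120 + x(-10, -8))² = (-120 + (-11 - 6*(-10) - 8*(-10)))² = (-120 + (-11 + 60 + 80))² = (-120 + 129)² = 9² = 81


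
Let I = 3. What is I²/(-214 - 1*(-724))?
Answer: 3/170 ≈ 0.017647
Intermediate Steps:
I²/(-214 - 1*(-724)) = 3²/(-214 - 1*(-724)) = 9/(-214 + 724) = 9/510 = 9*(1/510) = 3/170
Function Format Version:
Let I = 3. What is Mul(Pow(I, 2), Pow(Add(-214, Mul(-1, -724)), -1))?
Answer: Rational(3, 170) ≈ 0.017647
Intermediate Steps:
Mul(Pow(I, 2), Pow(Add(-214, Mul(-1, -724)), -1)) = Mul(Pow(3, 2), Pow(Add(-214, Mul(-1, -724)), -1)) = Mul(9, Pow(Add(-214, 724), -1)) = Mul(9, Pow(510, -1)) = Mul(9, Rational(1, 510)) = Rational(3, 170)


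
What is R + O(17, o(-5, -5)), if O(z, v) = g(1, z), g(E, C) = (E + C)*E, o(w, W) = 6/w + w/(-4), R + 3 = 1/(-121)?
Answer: 1814/121 ≈ 14.992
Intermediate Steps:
R = -364/121 (R = -3 + 1/(-121) = -3 - 1/121 = -364/121 ≈ -3.0083)
o(w, W) = 6/w - w/4 (o(w, W) = 6/w + w*(-¼) = 6/w - w/4)
g(E, C) = E*(C + E) (g(E, C) = (C + E)*E = E*(C + E))
O(z, v) = 1 + z (O(z, v) = 1*(z + 1) = 1*(1 + z) = 1 + z)
R + O(17, o(-5, -5)) = -364/121 + (1 + 17) = -364/121 + 18 = 1814/121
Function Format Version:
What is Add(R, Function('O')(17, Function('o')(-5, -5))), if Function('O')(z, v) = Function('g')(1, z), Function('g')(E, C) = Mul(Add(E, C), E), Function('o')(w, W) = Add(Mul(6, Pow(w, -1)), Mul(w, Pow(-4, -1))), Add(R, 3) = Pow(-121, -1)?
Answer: Rational(1814, 121) ≈ 14.992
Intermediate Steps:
R = Rational(-364, 121) (R = Add(-3, Pow(-121, -1)) = Add(-3, Rational(-1, 121)) = Rational(-364, 121) ≈ -3.0083)
Function('o')(w, W) = Add(Mul(6, Pow(w, -1)), Mul(Rational(-1, 4), w)) (Function('o')(w, W) = Add(Mul(6, Pow(w, -1)), Mul(w, Rational(-1, 4))) = Add(Mul(6, Pow(w, -1)), Mul(Rational(-1, 4), w)))
Function('g')(E, C) = Mul(E, Add(C, E)) (Function('g')(E, C) = Mul(Add(C, E), E) = Mul(E, Add(C, E)))
Function('O')(z, v) = Add(1, z) (Function('O')(z, v) = Mul(1, Add(z, 1)) = Mul(1, Add(1, z)) = Add(1, z))
Add(R, Function('O')(17, Function('o')(-5, -5))) = Add(Rational(-364, 121), Add(1, 17)) = Add(Rational(-364, 121), 18) = Rational(1814, 121)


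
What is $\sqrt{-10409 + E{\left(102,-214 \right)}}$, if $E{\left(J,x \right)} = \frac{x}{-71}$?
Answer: $\frac{5 i \sqrt{2098263}}{71} \approx 102.01 i$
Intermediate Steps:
$E{\left(J,x \right)} = - \frac{x}{71}$ ($E{\left(J,x \right)} = x \left(- \frac{1}{71}\right) = - \frac{x}{71}$)
$\sqrt{-10409 + E{\left(102,-214 \right)}} = \sqrt{-10409 - - \frac{214}{71}} = \sqrt{-10409 + \frac{214}{71}} = \sqrt{- \frac{738825}{71}} = \frac{5 i \sqrt{2098263}}{71}$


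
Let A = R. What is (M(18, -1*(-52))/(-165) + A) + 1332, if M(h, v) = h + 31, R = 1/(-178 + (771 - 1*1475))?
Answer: 64600859/48510 ≈ 1331.7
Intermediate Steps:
R = -1/882 (R = 1/(-178 + (771 - 1475)) = 1/(-178 - 704) = 1/(-882) = -1/882 ≈ -0.0011338)
M(h, v) = 31 + h
A = -1/882 ≈ -0.0011338
(M(18, -1*(-52))/(-165) + A) + 1332 = ((31 + 18)/(-165) - 1/882) + 1332 = (49*(-1/165) - 1/882) + 1332 = (-49/165 - 1/882) + 1332 = -14461/48510 + 1332 = 64600859/48510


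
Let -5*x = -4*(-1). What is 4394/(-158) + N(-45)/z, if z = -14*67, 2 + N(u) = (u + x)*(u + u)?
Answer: -1193133/37051 ≈ -32.202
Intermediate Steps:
x = -⅘ (x = -(-4)*(-1)/5 = -⅕*4 = -⅘ ≈ -0.80000)
N(u) = -2 + 2*u*(-⅘ + u) (N(u) = -2 + (u - ⅘)*(u + u) = -2 + (-⅘ + u)*(2*u) = -2 + 2*u*(-⅘ + u))
z = -938
4394/(-158) + N(-45)/z = 4394/(-158) + (-2 + 2*(-45)² - 8/5*(-45))/(-938) = 4394*(-1/158) + (-2 + 2*2025 + 72)*(-1/938) = -2197/79 + (-2 + 4050 + 72)*(-1/938) = -2197/79 + 4120*(-1/938) = -2197/79 - 2060/469 = -1193133/37051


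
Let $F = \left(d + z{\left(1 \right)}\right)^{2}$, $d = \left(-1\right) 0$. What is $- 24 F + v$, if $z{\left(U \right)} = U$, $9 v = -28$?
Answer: $- \frac{244}{9} \approx -27.111$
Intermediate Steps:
$v = - \frac{28}{9}$ ($v = \frac{1}{9} \left(-28\right) = - \frac{28}{9} \approx -3.1111$)
$d = 0$
$F = 1$ ($F = \left(0 + 1\right)^{2} = 1^{2} = 1$)
$- 24 F + v = \left(-24\right) 1 - \frac{28}{9} = -24 - \frac{28}{9} = - \frac{244}{9}$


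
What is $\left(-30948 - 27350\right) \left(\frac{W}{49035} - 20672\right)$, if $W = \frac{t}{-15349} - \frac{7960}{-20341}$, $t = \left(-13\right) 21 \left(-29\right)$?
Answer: $\frac{18449929789004757136426}{15309413931315} \approx 1.2051 \cdot 10^{9}$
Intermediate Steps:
$t = 7917$ ($t = \left(-273\right) \left(-29\right) = 7917$)
$W = - \frac{38861657}{312214009}$ ($W = \frac{7917}{-15349} - \frac{7960}{-20341} = 7917 \left(- \frac{1}{15349}\right) - - \frac{7960}{20341} = - \frac{7917}{15349} + \frac{7960}{20341} = - \frac{38861657}{312214009} \approx -0.12447$)
$\left(-30948 - 27350\right) \left(\frac{W}{49035} - 20672\right) = \left(-30948 - 27350\right) \left(- \frac{38861657}{312214009 \cdot 49035} - 20672\right) = - 58298 \left(\left(- \frac{38861657}{312214009}\right) \frac{1}{49035} - 20672\right) = - 58298 \left(- \frac{38861657}{15309413931315} - 20672\right) = \left(-58298\right) \left(- \frac{316476204827005337}{15309413931315}\right) = \frac{18449929789004757136426}{15309413931315}$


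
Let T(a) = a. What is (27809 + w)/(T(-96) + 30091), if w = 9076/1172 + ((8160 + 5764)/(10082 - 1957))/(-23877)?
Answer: 1581164453861518/1704981282834375 ≈ 0.92738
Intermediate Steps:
w = 440183338393/56842183125 (w = 9076*(1/1172) + (13924/8125)*(-1/23877) = 2269/293 + (13924*(1/8125))*(-1/23877) = 2269/293 + (13924/8125)*(-1/23877) = 2269/293 - 13924/194000625 = 440183338393/56842183125 ≈ 7.7440)
(27809 + w)/(T(-96) + 30091) = (27809 + 440183338393/56842183125)/(-96 + 30091) = (1581164453861518/56842183125)/29995 = (1581164453861518/56842183125)*(1/29995) = 1581164453861518/1704981282834375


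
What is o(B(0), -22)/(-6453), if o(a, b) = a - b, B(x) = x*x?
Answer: -22/6453 ≈ -0.0034093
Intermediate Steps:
B(x) = x²
o(B(0), -22)/(-6453) = (0² - 1*(-22))/(-6453) = (0 + 22)*(-1/6453) = 22*(-1/6453) = -22/6453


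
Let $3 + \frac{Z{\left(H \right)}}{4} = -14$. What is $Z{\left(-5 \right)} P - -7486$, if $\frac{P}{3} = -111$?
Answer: $30130$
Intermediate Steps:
$P = -333$ ($P = 3 \left(-111\right) = -333$)
$Z{\left(H \right)} = -68$ ($Z{\left(H \right)} = -12 + 4 \left(-14\right) = -12 - 56 = -68$)
$Z{\left(-5 \right)} P - -7486 = \left(-68\right) \left(-333\right) - -7486 = 22644 + 7486 = 30130$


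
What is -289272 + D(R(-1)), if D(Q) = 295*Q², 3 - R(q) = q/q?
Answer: -288092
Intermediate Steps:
R(q) = 2 (R(q) = 3 - q/q = 3 - 1*1 = 3 - 1 = 2)
-289272 + D(R(-1)) = -289272 + 295*2² = -289272 + 295*4 = -289272 + 1180 = -288092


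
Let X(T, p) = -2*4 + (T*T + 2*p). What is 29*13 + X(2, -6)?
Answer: 361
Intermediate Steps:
X(T, p) = -8 + T**2 + 2*p (X(T, p) = -8 + (T**2 + 2*p) = -8 + T**2 + 2*p)
29*13 + X(2, -6) = 29*13 + (-8 + 2**2 + 2*(-6)) = 377 + (-8 + 4 - 12) = 377 - 16 = 361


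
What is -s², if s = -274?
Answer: -75076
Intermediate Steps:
-s² = -1*(-274)² = -1*75076 = -75076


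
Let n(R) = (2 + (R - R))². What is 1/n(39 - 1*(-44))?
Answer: ¼ ≈ 0.25000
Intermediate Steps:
n(R) = 4 (n(R) = (2 + 0)² = 2² = 4)
1/n(39 - 1*(-44)) = 1/4 = ¼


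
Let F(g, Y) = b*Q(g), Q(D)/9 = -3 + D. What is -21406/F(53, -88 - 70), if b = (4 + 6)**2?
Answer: -10703/22500 ≈ -0.47569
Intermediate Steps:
Q(D) = -27 + 9*D (Q(D) = 9*(-3 + D) = -27 + 9*D)
b = 100 (b = 10**2 = 100)
F(g, Y) = -2700 + 900*g (F(g, Y) = 100*(-27 + 9*g) = -2700 + 900*g)
-21406/F(53, -88 - 70) = -21406/(-2700 + 900*53) = -21406/(-2700 + 47700) = -21406/45000 = -21406*1/45000 = -10703/22500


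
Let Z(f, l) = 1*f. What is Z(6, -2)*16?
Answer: 96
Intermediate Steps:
Z(f, l) = f
Z(6, -2)*16 = 6*16 = 96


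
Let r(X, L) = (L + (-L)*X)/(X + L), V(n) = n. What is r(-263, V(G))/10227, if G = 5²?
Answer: -1100/405671 ≈ -0.0027116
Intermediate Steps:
G = 25
r(X, L) = (L - L*X)/(L + X)
r(-263, V(G))/10227 = (25*(1 - 1*(-263))/(25 - 263))/10227 = (25*(1 + 263)/(-238))*(1/10227) = (25*(-1/238)*264)*(1/10227) = -3300/119*1/10227 = -1100/405671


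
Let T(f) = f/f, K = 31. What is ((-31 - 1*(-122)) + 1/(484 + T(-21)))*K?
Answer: 1368216/485 ≈ 2821.1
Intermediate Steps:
T(f) = 1
((-31 - 1*(-122)) + 1/(484 + T(-21)))*K = ((-31 - 1*(-122)) + 1/(484 + 1))*31 = ((-31 + 122) + 1/485)*31 = (91 + 1/485)*31 = (44136/485)*31 = 1368216/485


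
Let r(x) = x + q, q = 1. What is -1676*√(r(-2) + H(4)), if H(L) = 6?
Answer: -1676*√5 ≈ -3747.6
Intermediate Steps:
r(x) = 1 + x (r(x) = x + 1 = 1 + x)
-1676*√(r(-2) + H(4)) = -1676*√((1 - 2) + 6) = -1676*√(-1 + 6) = -1676*√5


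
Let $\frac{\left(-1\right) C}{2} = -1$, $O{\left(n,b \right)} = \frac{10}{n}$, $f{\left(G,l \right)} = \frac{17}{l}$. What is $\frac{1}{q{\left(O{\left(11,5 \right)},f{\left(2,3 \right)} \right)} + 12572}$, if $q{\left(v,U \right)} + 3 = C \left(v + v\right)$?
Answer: $\frac{11}{138299} \approx 7.9538 \cdot 10^{-5}$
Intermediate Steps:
$C = 2$ ($C = \left(-2\right) \left(-1\right) = 2$)
$q{\left(v,U \right)} = -3 + 4 v$ ($q{\left(v,U \right)} = -3 + 2 \left(v + v\right) = -3 + 2 \cdot 2 v = -3 + 4 v$)
$\frac{1}{q{\left(O{\left(11,5 \right)},f{\left(2,3 \right)} \right)} + 12572} = \frac{1}{\left(-3 + 4 \cdot \frac{10}{11}\right) + 12572} = \frac{1}{\left(-3 + \frac{40}{11}\right) + 12572} = \frac{1}{\frac{7}{11} + 12572} = \frac{1}{\frac{138299}{11}} = \frac{11}{138299}$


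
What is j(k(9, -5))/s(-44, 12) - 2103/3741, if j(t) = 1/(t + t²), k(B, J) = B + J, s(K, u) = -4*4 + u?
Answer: -57327/99760 ≈ -0.57465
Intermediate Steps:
s(K, u) = -16 + u
j(k(9, -5))/s(-44, 12) - 2103/3741 = (1/((9 - 5)*(1 + (9 - 5))))/(-16 + 12) - 2103/3741 = (1/(4*(1 + 4)))/(-4) - 2103*1/3741 = ((¼)/5)*(-¼) - 701/1247 = ((¼)*(⅕))*(-¼) - 701/1247 = (1/20)*(-¼) - 701/1247 = -1/80 - 701/1247 = -57327/99760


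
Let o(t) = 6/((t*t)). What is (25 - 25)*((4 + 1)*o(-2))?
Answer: 0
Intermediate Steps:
o(t) = 6/t² (o(t) = 6/(t²) = 6/t²)
(25 - 25)*((4 + 1)*o(-2)) = (25 - 25)*((4 + 1)*(6/(-2)²)) = 0*(5*(6*(¼))) = 0*(5*(3/2)) = 0*(15/2) = 0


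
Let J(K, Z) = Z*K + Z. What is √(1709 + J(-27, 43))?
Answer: √591 ≈ 24.310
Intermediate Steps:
J(K, Z) = Z + K*Z (J(K, Z) = K*Z + Z = Z + K*Z)
√(1709 + J(-27, 43)) = √(1709 + 43*(1 - 27)) = √(1709 + 43*(-26)) = √(1709 - 1118) = √591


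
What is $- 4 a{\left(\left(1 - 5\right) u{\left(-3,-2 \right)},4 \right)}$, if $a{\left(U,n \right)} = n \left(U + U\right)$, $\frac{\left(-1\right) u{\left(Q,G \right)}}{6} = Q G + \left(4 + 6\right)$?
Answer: $-12288$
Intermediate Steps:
$u{\left(Q,G \right)} = -60 - 6 G Q$ ($u{\left(Q,G \right)} = - 6 \left(Q G + \left(4 + 6\right)\right) = - 6 \left(G Q + 10\right) = - 6 \left(10 + G Q\right) = -60 - 6 G Q$)
$a{\left(U,n \right)} = 2 U n$ ($a{\left(U,n \right)} = n 2 U = 2 U n$)
$- 4 a{\left(\left(1 - 5\right) u{\left(-3,-2 \right)},4 \right)} = - 4 \cdot 2 \left(1 - 5\right) \left(-60 - \left(-12\right) \left(-3\right)\right) 4 = - 4 \cdot 2 \left(- 4 \left(-60 - 36\right)\right) 4 = - 4 \cdot 2 \left(\left(-4\right) \left(-96\right)\right) 4 = - 4 \cdot 2 \cdot 384 \cdot 4 = \left(-4\right) 3072 = -12288$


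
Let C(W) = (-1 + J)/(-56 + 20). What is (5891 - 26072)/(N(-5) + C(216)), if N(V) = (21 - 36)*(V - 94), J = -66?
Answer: -726516/53527 ≈ -13.573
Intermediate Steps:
N(V) = 1410 - 15*V (N(V) = -15*(-94 + V) = 1410 - 15*V)
C(W) = 67/36 (C(W) = (-1 - 66)/(-56 + 20) = -67/(-36) = -67*(-1/36) = 67/36)
(5891 - 26072)/(N(-5) + C(216)) = (5891 - 26072)/((1410 - 15*(-5)) + 67/36) = -20181/((1410 + 75) + 67/36) = -20181/(1485 + 67/36) = -20181/53527/36 = -20181*36/53527 = -726516/53527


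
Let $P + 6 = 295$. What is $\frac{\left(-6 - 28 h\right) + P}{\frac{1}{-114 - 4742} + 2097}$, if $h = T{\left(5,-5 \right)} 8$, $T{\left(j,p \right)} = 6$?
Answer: $- \frac{5152216}{10183031} \approx -0.50596$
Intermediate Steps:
$P = 289$ ($P = -6 + 295 = 289$)
$h = 48$ ($h = 6 \cdot 8 = 48$)
$\frac{\left(-6 - 28 h\right) + P}{\frac{1}{-114 - 4742} + 2097} = \frac{\left(-6 - 1344\right) + 289}{\frac{1}{-114 - 4742} + 2097} = \frac{\left(-6 - 1344\right) + 289}{\frac{1}{-4856} + 2097} = \frac{-1350 + 289}{- \frac{1}{4856} + 2097} = - \frac{1061}{\frac{10183031}{4856}} = \left(-1061\right) \frac{4856}{10183031} = - \frac{5152216}{10183031}$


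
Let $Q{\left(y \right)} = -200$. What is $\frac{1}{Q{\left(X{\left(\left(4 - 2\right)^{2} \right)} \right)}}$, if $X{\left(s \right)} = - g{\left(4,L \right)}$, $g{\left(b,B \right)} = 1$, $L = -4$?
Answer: $- \frac{1}{200} \approx -0.005$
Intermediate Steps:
$X{\left(s \right)} = -1$ ($X{\left(s \right)} = \left(-1\right) 1 = -1$)
$\frac{1}{Q{\left(X{\left(\left(4 - 2\right)^{2} \right)} \right)}} = \frac{1}{-200} = - \frac{1}{200}$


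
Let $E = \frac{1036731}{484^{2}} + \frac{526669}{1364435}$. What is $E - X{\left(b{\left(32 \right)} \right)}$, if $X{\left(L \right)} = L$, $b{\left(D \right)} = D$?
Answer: $- \frac{8690139296271}{319627085360} \approx -27.188$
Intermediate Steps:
$E = \frac{1537927435249}{319627085360}$ ($E = \frac{1036731}{234256} + 526669 \cdot \frac{1}{1364435} = 1036731 \cdot \frac{1}{234256} + \frac{526669}{1364435} = \frac{1036731}{234256} + \frac{526669}{1364435} = \frac{1537927435249}{319627085360} \approx 4.8116$)
$E - X{\left(b{\left(32 \right)} \right)} = \frac{1537927435249}{319627085360} - 32 = - \frac{8690139296271}{319627085360}$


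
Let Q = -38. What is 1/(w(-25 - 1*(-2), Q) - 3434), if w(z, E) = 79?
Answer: -1/3355 ≈ -0.00029806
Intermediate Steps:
1/(w(-25 - 1*(-2), Q) - 3434) = 1/(79 - 3434) = 1/(-3355) = -1/3355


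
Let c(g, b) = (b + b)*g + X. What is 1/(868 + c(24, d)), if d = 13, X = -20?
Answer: 1/1472 ≈ 0.00067935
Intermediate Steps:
c(g, b) = -20 + 2*b*g (c(g, b) = (b + b)*g - 20 = (2*b)*g - 20 = 2*b*g - 20 = -20 + 2*b*g)
1/(868 + c(24, d)) = 1/(868 + (-20 + 2*13*24)) = 1/(868 + (-20 + 624)) = 1/(868 + 604) = 1/1472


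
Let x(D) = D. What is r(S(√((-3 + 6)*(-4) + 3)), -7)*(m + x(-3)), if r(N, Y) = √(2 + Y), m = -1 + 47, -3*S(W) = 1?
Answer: 43*I*√5 ≈ 96.151*I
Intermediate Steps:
S(W) = -⅓ (S(W) = -⅓*1 = -⅓)
m = 46
r(S(√((-3 + 6)*(-4) + 3)), -7)*(m + x(-3)) = √(2 - 7)*(46 - 3) = √(-5)*43 = (I*√5)*43 = 43*I*√5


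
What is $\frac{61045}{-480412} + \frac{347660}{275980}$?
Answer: $\frac{7508641841}{6629205188} \approx 1.1327$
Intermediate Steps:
$\frac{61045}{-480412} + \frac{347660}{275980} = 61045 \left(- \frac{1}{480412}\right) + 347660 \cdot \frac{1}{275980} = - \frac{61045}{480412} + \frac{17383}{13799} = \frac{7508641841}{6629205188}$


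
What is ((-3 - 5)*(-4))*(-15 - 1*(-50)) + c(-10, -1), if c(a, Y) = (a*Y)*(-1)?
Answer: 1110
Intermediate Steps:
c(a, Y) = -Y*a (c(a, Y) = (Y*a)*(-1) = -Y*a)
((-3 - 5)*(-4))*(-15 - 1*(-50)) + c(-10, -1) = ((-3 - 5)*(-4))*(-15 - 1*(-50)) - 1*(-1)*(-10) = (-8*(-4))*(-15 + 50) - 10 = 32*35 - 10 = 1120 - 10 = 1110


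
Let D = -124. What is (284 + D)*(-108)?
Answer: -17280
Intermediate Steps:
(284 + D)*(-108) = (284 - 124)*(-108) = 160*(-108) = -17280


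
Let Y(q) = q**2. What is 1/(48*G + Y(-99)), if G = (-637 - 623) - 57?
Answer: -1/53415 ≈ -1.8721e-5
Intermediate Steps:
G = -1317 (G = -1260 - 57 = -1317)
1/(48*G + Y(-99)) = 1/(48*(-1317) + (-99)**2) = 1/(-63216 + 9801) = 1/(-53415) = -1/53415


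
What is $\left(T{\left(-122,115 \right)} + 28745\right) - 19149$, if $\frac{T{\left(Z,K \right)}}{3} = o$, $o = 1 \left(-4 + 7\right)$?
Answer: $9605$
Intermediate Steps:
$o = 3$ ($o = 1 \cdot 3 = 3$)
$T{\left(Z,K \right)} = 9$ ($T{\left(Z,K \right)} = 3 \cdot 3 = 9$)
$\left(T{\left(-122,115 \right)} + 28745\right) - 19149 = \left(9 + 28745\right) - 19149 = 28754 - 19149 = 9605$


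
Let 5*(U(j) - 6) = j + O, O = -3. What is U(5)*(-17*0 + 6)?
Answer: 192/5 ≈ 38.400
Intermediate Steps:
U(j) = 27/5 + j/5 (U(j) = 6 + (j - 3)/5 = 6 + (-3 + j)/5 = 6 + (-⅗ + j/5) = 27/5 + j/5)
U(5)*(-17*0 + 6) = (27/5 + (⅕)*5)*(-17*0 + 6) = (27/5 + 1)*(0 + 6) = (32/5)*6 = 192/5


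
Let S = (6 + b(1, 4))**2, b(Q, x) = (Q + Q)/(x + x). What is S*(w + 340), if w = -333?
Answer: 4375/16 ≈ 273.44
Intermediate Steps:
b(Q, x) = Q/x (b(Q, x) = (2*Q)/((2*x)) = (2*Q)*(1/(2*x)) = Q/x)
S = 625/16 (S = (6 + 1/4)**2 = (25/4)**2 = 625/16 ≈ 39.063)
S*(w + 340) = 625*(-333 + 340)/16 = (625/16)*7 = 4375/16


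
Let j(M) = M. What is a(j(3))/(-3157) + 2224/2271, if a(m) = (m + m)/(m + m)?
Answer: 7018897/7169547 ≈ 0.97899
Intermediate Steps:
a(m) = 1 (a(m) = (2*m)/((2*m)) = (2*m)*(1/(2*m)) = 1)
a(j(3))/(-3157) + 2224/2271 = 1/(-3157) + 2224/2271 = 1*(-1/3157) + 2224*(1/2271) = -1/3157 + 2224/2271 = 7018897/7169547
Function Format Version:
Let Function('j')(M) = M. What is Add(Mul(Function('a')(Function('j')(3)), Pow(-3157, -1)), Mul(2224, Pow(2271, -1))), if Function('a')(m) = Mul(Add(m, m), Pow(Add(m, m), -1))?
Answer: Rational(7018897, 7169547) ≈ 0.97899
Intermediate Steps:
Function('a')(m) = 1 (Function('a')(m) = Mul(Mul(2, m), Pow(Mul(2, m), -1)) = Mul(Mul(2, m), Mul(Rational(1, 2), Pow(m, -1))) = 1)
Add(Mul(Function('a')(Function('j')(3)), Pow(-3157, -1)), Mul(2224, Pow(2271, -1))) = Add(Mul(1, Pow(-3157, -1)), Mul(2224, Pow(2271, -1))) = Add(Mul(1, Rational(-1, 3157)), Mul(2224, Rational(1, 2271))) = Add(Rational(-1, 3157), Rational(2224, 2271)) = Rational(7018897, 7169547)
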